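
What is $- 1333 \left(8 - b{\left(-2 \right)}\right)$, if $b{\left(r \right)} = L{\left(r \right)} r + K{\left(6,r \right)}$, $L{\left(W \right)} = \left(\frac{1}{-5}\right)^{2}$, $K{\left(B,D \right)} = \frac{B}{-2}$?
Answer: $- \frac{369241}{25} \approx -14770.0$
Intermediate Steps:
$K{\left(B,D \right)} = - \frac{B}{2}$ ($K{\left(B,D \right)} = B \left(- \frac{1}{2}\right) = - \frac{B}{2}$)
$L{\left(W \right)} = \frac{1}{25}$ ($L{\left(W \right)} = \left(- \frac{1}{5}\right)^{2} = \frac{1}{25}$)
$b{\left(r \right)} = -3 + \frac{r}{25}$ ($b{\left(r \right)} = \frac{r}{25} - 3 = -3 + \frac{r}{25}$)
$- 1333 \left(8 - b{\left(-2 \right)}\right) = - 1333 \left(8 - \left(-3 + \frac{1}{25} \left(-2\right)\right)\right) = - 1333 \left(8 - \left(-3 - \frac{2}{25}\right)\right) = - 1333 \left(8 - - \frac{77}{25}\right) = - 1333 \left(8 + \frac{77}{25}\right) = \left(-1333\right) \frac{277}{25} = - \frac{369241}{25}$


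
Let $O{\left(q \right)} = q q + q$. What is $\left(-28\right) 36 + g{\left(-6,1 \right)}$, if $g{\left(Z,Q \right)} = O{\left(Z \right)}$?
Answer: $-978$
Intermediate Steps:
$O{\left(q \right)} = q + q^{2}$ ($O{\left(q \right)} = q^{2} + q = q + q^{2}$)
$g{\left(Z,Q \right)} = Z \left(1 + Z\right)$
$\left(-28\right) 36 + g{\left(-6,1 \right)} = \left(-28\right) 36 - 6 \left(1 - 6\right) = -1008 - -30 = -1008 + 30 = -978$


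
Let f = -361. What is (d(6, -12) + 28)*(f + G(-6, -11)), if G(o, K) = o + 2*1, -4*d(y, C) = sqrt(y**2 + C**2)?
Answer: -10220 + 1095*sqrt(5)/2 ≈ -8995.8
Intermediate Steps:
d(y, C) = -sqrt(C**2 + y**2)/4 (d(y, C) = -sqrt(y**2 + C**2)/4 = -sqrt(C**2 + y**2)/4)
G(o, K) = 2 + o (G(o, K) = o + 2 = 2 + o)
(d(6, -12) + 28)*(f + G(-6, -11)) = (-sqrt((-12)**2 + 6**2)/4 + 28)*(-361 + (2 - 6)) = (-sqrt(144 + 36)/4 + 28)*(-361 - 4) = (-3*sqrt(5)/2 + 28)*(-365) = (28 - 3*sqrt(5)/2)*(-365) = -10220 + 1095*sqrt(5)/2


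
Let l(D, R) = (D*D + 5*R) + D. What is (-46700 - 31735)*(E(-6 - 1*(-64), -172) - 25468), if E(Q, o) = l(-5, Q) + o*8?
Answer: 2081194290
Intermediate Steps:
l(D, R) = D + D**2 + 5*R (l(D, R) = (D**2 + 5*R) + D = D + D**2 + 5*R)
E(Q, o) = 20 + 5*Q + 8*o (E(Q, o) = (-5 + (-5)**2 + 5*Q) + o*8 = (-5 + 25 + 5*Q) + 8*o = (20 + 5*Q) + 8*o = 20 + 5*Q + 8*o)
(-46700 - 31735)*(E(-6 - 1*(-64), -172) - 25468) = (-46700 - 31735)*((20 + 5*(-6 - 1*(-64)) + 8*(-172)) - 25468) = -78435*((20 + 5*(-6 + 64) - 1376) - 25468) = -78435*((20 + 5*58 - 1376) - 25468) = -78435*((20 + 290 - 1376) - 25468) = -78435*(-1066 - 25468) = -78435*(-26534) = 2081194290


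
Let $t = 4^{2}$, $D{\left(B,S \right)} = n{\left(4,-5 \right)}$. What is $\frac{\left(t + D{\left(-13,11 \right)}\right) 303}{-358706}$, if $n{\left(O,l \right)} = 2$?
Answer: $- \frac{2727}{179353} \approx -0.015205$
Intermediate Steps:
$D{\left(B,S \right)} = 2$
$t = 16$
$\frac{\left(t + D{\left(-13,11 \right)}\right) 303}{-358706} = \frac{\left(16 + 2\right) 303}{-358706} = 18 \cdot 303 \left(- \frac{1}{358706}\right) = 5454 \left(- \frac{1}{358706}\right) = - \frac{2727}{179353}$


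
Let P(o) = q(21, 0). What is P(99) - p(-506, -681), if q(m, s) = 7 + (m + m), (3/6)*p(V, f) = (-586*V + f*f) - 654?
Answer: -1519197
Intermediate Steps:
p(V, f) = -1308 - 1172*V + 2*f**2 (p(V, f) = 2*((-586*V + f*f) - 654) = 2*((-586*V + f**2) - 654) = 2*((f**2 - 586*V) - 654) = 2*(-654 + f**2 - 586*V) = -1308 - 1172*V + 2*f**2)
q(m, s) = 7 + 2*m
P(o) = 49 (P(o) = 7 + 2*21 = 7 + 42 = 49)
P(99) - p(-506, -681) = 49 - (-1308 - 1172*(-506) + 2*(-681)**2) = 49 - (-1308 + 593032 + 2*463761) = 49 - (-1308 + 593032 + 927522) = 49 - 1*1519246 = 49 - 1519246 = -1519197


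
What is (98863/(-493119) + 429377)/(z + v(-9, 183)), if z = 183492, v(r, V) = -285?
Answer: 211733858000/90342852633 ≈ 2.3437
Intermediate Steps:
(98863/(-493119) + 429377)/(z + v(-9, 183)) = (98863/(-493119) + 429377)/(183492 - 285) = (98863*(-1/493119) + 429377)/183207 = (-98863/493119 + 429377)*(1/183207) = (211733858000/493119)*(1/183207) = 211733858000/90342852633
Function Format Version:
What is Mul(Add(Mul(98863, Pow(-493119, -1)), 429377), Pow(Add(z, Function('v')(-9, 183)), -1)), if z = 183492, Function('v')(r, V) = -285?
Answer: Rational(211733858000, 90342852633) ≈ 2.3437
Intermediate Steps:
Mul(Add(Mul(98863, Pow(-493119, -1)), 429377), Pow(Add(z, Function('v')(-9, 183)), -1)) = Mul(Add(Mul(98863, Pow(-493119, -1)), 429377), Pow(Add(183492, -285), -1)) = Mul(Add(Mul(98863, Rational(-1, 493119)), 429377), Pow(183207, -1)) = Mul(Add(Rational(-98863, 493119), 429377), Rational(1, 183207)) = Mul(Rational(211733858000, 493119), Rational(1, 183207)) = Rational(211733858000, 90342852633)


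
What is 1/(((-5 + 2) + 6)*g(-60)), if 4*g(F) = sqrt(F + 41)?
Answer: -4*I*sqrt(19)/57 ≈ -0.30589*I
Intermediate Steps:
g(F) = sqrt(41 + F)/4 (g(F) = sqrt(F + 41)/4 = sqrt(41 + F)/4)
1/(((-5 + 2) + 6)*g(-60)) = 1/(((-5 + 2) + 6)*(sqrt(41 - 60)/4)) = 1/((-3 + 6)*(sqrt(-19)/4)) = 1/(3*((I*sqrt(19))/4)) = 1/(3*(I*sqrt(19)/4)) = 1/(3*I*sqrt(19)/4) = -4*I*sqrt(19)/57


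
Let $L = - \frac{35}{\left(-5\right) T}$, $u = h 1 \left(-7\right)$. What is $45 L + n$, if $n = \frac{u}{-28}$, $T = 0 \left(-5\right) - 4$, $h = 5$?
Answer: $- \frac{155}{2} \approx -77.5$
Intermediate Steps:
$T = -4$ ($T = 0 - 4 = -4$)
$u = -35$ ($u = 5 \cdot 1 \left(-7\right) = 5 \left(-7\right) = -35$)
$n = \frac{5}{4}$ ($n = - \frac{35}{-28} = \left(-35\right) \left(- \frac{1}{28}\right) = \frac{5}{4} \approx 1.25$)
$L = - \frac{7}{4}$ ($L = - \frac{35}{\left(-5\right) \left(-4\right)} = - \frac{35}{20} = \left(-35\right) \frac{1}{20} = - \frac{7}{4} \approx -1.75$)
$45 L + n = 45 \left(- \frac{7}{4}\right) + \frac{5}{4} = - \frac{315}{4} + \frac{5}{4} = - \frac{155}{2}$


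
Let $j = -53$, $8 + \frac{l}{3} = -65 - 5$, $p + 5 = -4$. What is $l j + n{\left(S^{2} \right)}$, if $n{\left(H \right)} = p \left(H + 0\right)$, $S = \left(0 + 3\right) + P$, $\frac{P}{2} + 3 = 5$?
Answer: $11961$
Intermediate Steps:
$p = -9$ ($p = -5 - 4 = -9$)
$P = 4$ ($P = -6 + 2 \cdot 5 = -6 + 10 = 4$)
$S = 7$ ($S = \left(0 + 3\right) + 4 = 3 + 4 = 7$)
$l = -234$ ($l = -24 + 3 \left(-65 - 5\right) = -24 + 3 \left(-70\right) = -24 - 210 = -234$)
$n{\left(H \right)} = - 9 H$ ($n{\left(H \right)} = - 9 \left(H + 0\right) = - 9 H$)
$l j + n{\left(S^{2} \right)} = \left(-234\right) \left(-53\right) - 9 \cdot 7^{2} = 12402 - 441 = 11961$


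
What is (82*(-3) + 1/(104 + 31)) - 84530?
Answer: -11444759/135 ≈ -84776.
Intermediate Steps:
(82*(-3) + 1/(104 + 31)) - 84530 = (-246 + 1/135) - 84530 = -33209/135 - 84530 = -11444759/135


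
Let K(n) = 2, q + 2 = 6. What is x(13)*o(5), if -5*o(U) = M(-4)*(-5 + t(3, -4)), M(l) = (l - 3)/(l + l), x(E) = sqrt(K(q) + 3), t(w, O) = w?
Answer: 7*sqrt(5)/20 ≈ 0.78262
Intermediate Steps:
q = 4 (q = -2 + 6 = 4)
x(E) = sqrt(5) (x(E) = sqrt(2 + 3) = sqrt(5))
M(l) = (-3 + l)/(2*l) (M(l) = (-3 + l)/((2*l)) = (-3 + l)*(1/(2*l)) = (-3 + l)/(2*l))
o(U) = 7/20 (o(U) = -(1/2)*(-3 - 4)/(-4)*(-5 + 3)/5 = -(1/2)*(-1/4)*(-7)*(-2)/5 = -7*(-2)/40 = -1/5*(-7/4) = 7/20)
x(13)*o(5) = sqrt(5)*(7/20) = 7*sqrt(5)/20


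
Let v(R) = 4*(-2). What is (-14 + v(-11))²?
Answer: 484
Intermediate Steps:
v(R) = -8
(-14 + v(-11))² = (-14 - 8)² = (-22)² = 484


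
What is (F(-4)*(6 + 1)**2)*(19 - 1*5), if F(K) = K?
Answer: -2744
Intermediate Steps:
(F(-4)*(6 + 1)**2)*(19 - 1*5) = (-4*(6 + 1)**2)*(19 - 1*5) = (-4*7**2)*(19 - 5) = -4*49*14 = -196*14 = -2744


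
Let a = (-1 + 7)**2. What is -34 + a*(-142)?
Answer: -5146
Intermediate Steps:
a = 36 (a = 6**2 = 36)
-34 + a*(-142) = -34 + 36*(-142) = -34 - 5112 = -5146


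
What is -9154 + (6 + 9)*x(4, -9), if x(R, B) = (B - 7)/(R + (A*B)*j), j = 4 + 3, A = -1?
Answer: -613558/67 ≈ -9157.6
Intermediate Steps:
j = 7
x(R, B) = (-7 + B)/(R - 7*B) (x(R, B) = (B - 7)/(R - B*7) = (-7 + B)/(R - 7*B))
-9154 + (6 + 9)*x(4, -9) = -9154 + (6 + 9)*((7 - 1*(-9))/(-1*4 + 7*(-9))) = -9154 + 15*((7 + 9)/(-4 - 63)) = -9154 + 15*(16/(-67)) = -9154 + 15*(-1/67*16) = -9154 + 15*(-16/67) = -9154 - 240/67 = -613558/67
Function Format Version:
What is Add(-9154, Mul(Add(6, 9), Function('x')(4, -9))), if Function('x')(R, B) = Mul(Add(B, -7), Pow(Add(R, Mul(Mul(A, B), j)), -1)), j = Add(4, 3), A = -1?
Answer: Rational(-613558, 67) ≈ -9157.6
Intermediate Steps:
j = 7
Function('x')(R, B) = Mul(Pow(Add(R, Mul(-7, B)), -1), Add(-7, B)) (Function('x')(R, B) = Mul(Add(B, -7), Pow(Add(R, Mul(Mul(-1, B), 7)), -1)) = Mul(Add(-7, B), Pow(Add(R, Mul(-7, B)), -1)) = Mul(Pow(Add(R, Mul(-7, B)), -1), Add(-7, B)))
Add(-9154, Mul(Add(6, 9), Function('x')(4, -9))) = Add(-9154, Mul(Add(6, 9), Mul(Pow(Add(Mul(-1, 4), Mul(7, -9)), -1), Add(7, Mul(-1, -9))))) = Add(-9154, Mul(15, Mul(Pow(Add(-4, -63), -1), Add(7, 9)))) = Add(-9154, Mul(15, Mul(Pow(-67, -1), 16))) = Add(-9154, Mul(15, Mul(Rational(-1, 67), 16))) = Add(-9154, Mul(15, Rational(-16, 67))) = Add(-9154, Rational(-240, 67)) = Rational(-613558, 67)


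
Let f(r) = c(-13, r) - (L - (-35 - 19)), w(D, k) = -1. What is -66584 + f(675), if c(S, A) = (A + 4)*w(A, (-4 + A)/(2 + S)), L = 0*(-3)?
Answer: -67317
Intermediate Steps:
L = 0
c(S, A) = -4 - A (c(S, A) = (A + 4)*(-1) = (4 + A)*(-1) = -4 - A)
f(r) = -58 - r (f(r) = (-4 - r) - (0 - (-35 - 19)) = (-4 - r) - (0 - 1*(-54)) = (-4 - r) - (0 + 54) = (-4 - r) - 1*54 = (-4 - r) - 54 = -58 - r)
-66584 + f(675) = -66584 + (-58 - 1*675) = -66584 + (-58 - 675) = -66584 - 733 = -67317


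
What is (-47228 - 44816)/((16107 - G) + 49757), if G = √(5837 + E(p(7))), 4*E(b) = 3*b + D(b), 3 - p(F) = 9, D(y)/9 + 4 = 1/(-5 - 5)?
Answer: -242495440640/173522426909 - 184088*√2329310/173522426909 ≈ -1.3991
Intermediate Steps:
D(y) = -369/10 (D(y) = -36 + 9/(-5 - 5) = -36 + 9/(-10) = -36 + 9*(-⅒) = -36 - 9/10 = -369/10)
p(F) = -6 (p(F) = 3 - 1*9 = 3 - 9 = -6)
E(b) = -369/40 + 3*b/4 (E(b) = (3*b - 369/10)/4 = (-369/10 + 3*b)/4 = -369/40 + 3*b/4)
G = √2329310/20 (G = √(5837 + (-369/40 + (¾)*(-6))) = √(5837 + (-369/40 - 9/2)) = √(5837 - 549/40) = √(232931/40) = √2329310/20 ≈ 76.310)
(-47228 - 44816)/((16107 - G) + 49757) = (-47228 - 44816)/((16107 - √2329310/20) + 49757) = -92044/((16107 - √2329310/20) + 49757) = -92044/(65864 - √2329310/20)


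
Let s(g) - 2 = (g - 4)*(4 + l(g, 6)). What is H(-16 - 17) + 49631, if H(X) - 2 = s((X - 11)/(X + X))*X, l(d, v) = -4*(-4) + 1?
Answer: 51877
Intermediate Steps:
l(d, v) = 17 (l(d, v) = 16 + 1 = 17)
s(g) = -82 + 21*g (s(g) = 2 + (g - 4)*(4 + 17) = 2 + (-4 + g)*21 = 2 + (-84 + 21*g) = -82 + 21*g)
H(X) = 2 + X*(-82 + 21*(-11 + X)/(2*X)) (H(X) = 2 + (-82 + 21*((X - 11)/(X + X)))*X = 2 + (-82 + 21*((-11 + X)/((2*X))))*X = 2 + (-82 + 21*((-11 + X)*(1/(2*X))))*X = 2 + (-82 + 21*((-11 + X)/(2*X)))*X = 2 + (-82 + 21*(-11 + X)/(2*X))*X = 2 + X*(-82 + 21*(-11 + X)/(2*X)))
H(-16 - 17) + 49631 = (-227/2 - 143*(-16 - 17)/2) + 49631 = (-227/2 - 143/2*(-33)) + 49631 = (-227/2 + 4719/2) + 49631 = 2246 + 49631 = 51877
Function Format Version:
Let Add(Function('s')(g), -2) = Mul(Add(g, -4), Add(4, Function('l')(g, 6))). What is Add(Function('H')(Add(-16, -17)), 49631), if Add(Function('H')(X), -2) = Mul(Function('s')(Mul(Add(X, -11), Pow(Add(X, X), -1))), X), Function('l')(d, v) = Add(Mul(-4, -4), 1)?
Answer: 51877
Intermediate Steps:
Function('l')(d, v) = 17 (Function('l')(d, v) = Add(16, 1) = 17)
Function('s')(g) = Add(-82, Mul(21, g)) (Function('s')(g) = Add(2, Mul(Add(g, -4), Add(4, 17))) = Add(2, Mul(Add(-4, g), 21)) = Add(2, Add(-84, Mul(21, g))) = Add(-82, Mul(21, g)))
Function('H')(X) = Add(2, Mul(X, Add(-82, Mul(Rational(21, 2), Pow(X, -1), Add(-11, X))))) (Function('H')(X) = Add(2, Mul(Add(-82, Mul(21, Mul(Add(X, -11), Pow(Add(X, X), -1)))), X)) = Add(2, Mul(Add(-82, Mul(21, Mul(Add(-11, X), Pow(Mul(2, X), -1)))), X)) = Add(2, Mul(Add(-82, Mul(21, Mul(Add(-11, X), Mul(Rational(1, 2), Pow(X, -1))))), X)) = Add(2, Mul(Add(-82, Mul(21, Mul(Rational(1, 2), Pow(X, -1), Add(-11, X)))), X)) = Add(2, Mul(Add(-82, Mul(Rational(21, 2), Pow(X, -1), Add(-11, X))), X)) = Add(2, Mul(X, Add(-82, Mul(Rational(21, 2), Pow(X, -1), Add(-11, X))))))
Add(Function('H')(Add(-16, -17)), 49631) = Add(Add(Rational(-227, 2), Mul(Rational(-143, 2), Add(-16, -17))), 49631) = Add(Add(Rational(-227, 2), Mul(Rational(-143, 2), -33)), 49631) = Add(Add(Rational(-227, 2), Rational(4719, 2)), 49631) = Add(2246, 49631) = 51877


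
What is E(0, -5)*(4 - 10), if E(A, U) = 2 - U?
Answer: -42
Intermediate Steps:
E(0, -5)*(4 - 10) = (2 - 1*(-5))*(4 - 10) = (2 + 5)*(-6) = 7*(-6) = -42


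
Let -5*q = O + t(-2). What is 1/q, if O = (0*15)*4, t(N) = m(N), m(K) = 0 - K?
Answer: -5/2 ≈ -2.5000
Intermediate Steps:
m(K) = -K
t(N) = -N
O = 0 (O = 0*4 = 0)
q = -⅖ (q = -(0 - 1*(-2))/5 = -(0 + 2)/5 = -⅕*2 = -⅖ ≈ -0.40000)
1/q = 1/(-⅖) = -5/2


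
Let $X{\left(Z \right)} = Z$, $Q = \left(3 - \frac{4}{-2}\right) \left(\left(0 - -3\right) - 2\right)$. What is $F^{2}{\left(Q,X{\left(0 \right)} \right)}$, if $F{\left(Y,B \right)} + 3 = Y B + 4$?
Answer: $1$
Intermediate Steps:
$Q = 5$ ($Q = \left(3 - -2\right) \left(\left(0 + 3\right) - 2\right) = \left(3 + 2\right) \left(3 - 2\right) = 5 \cdot 1 = 5$)
$F{\left(Y,B \right)} = 1 + B Y$ ($F{\left(Y,B \right)} = -3 + \left(Y B + 4\right) = -3 + \left(B Y + 4\right) = -3 + \left(4 + B Y\right) = 1 + B Y$)
$F^{2}{\left(Q,X{\left(0 \right)} \right)} = \left(1 + 0 \cdot 5\right)^{2} = \left(1 + 0\right)^{2} = 1^{2} = 1$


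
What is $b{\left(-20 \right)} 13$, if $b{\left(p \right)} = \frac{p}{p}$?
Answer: $13$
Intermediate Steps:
$b{\left(p \right)} = 1$
$b{\left(-20 \right)} 13 = 1 \cdot 13 = 13$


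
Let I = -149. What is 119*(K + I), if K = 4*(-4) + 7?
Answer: -18802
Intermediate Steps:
K = -9 (K = -16 + 7 = -9)
119*(K + I) = 119*(-9 - 149) = 119*(-158) = -18802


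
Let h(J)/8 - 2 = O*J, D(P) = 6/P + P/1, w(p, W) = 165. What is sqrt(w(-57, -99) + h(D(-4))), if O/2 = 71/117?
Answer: sqrt(194077)/39 ≈ 11.296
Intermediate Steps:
D(P) = P + 6/P (D(P) = 6/P + P*1 = 6/P + P = P + 6/P)
O = 142/117 (O = 2*(71/117) = 142/117 ≈ 1.2137)
h(J) = 16 + 1136*J/117 (h(J) = 16 + 8*(142*J/117) = 16 + 1136*J/117)
sqrt(w(-57, -99) + h(D(-4))) = sqrt(165 + (16 + 1136*(-4 + 6/(-4))/117)) = sqrt(165 + (16 + 1136*(-4 + 6*(-1/4))/117)) = sqrt(165 + (16 + 1136*(-4 - 3/2)/117)) = sqrt(165 + (16 + (1136/117)*(-11/2))) = sqrt(165 + (16 - 6248/117)) = sqrt(165 - 4376/117) = sqrt(14929/117) = sqrt(194077)/39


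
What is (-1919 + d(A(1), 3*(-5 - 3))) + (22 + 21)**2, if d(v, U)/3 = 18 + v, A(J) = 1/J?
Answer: -13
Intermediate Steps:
d(v, U) = 54 + 3*v (d(v, U) = 3*(18 + v) = 54 + 3*v)
(-1919 + d(A(1), 3*(-5 - 3))) + (22 + 21)**2 = (-1919 + (54 + 3/1)) + (22 + 21)**2 = (-1919 + (54 + 3*1)) + 43**2 = (-1919 + (54 + 3)) + 1849 = (-1919 + 57) + 1849 = -1862 + 1849 = -13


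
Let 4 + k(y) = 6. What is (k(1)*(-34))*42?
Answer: -2856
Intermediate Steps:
k(y) = 2 (k(y) = -4 + 6 = 2)
(k(1)*(-34))*42 = (2*(-34))*42 = -68*42 = -2856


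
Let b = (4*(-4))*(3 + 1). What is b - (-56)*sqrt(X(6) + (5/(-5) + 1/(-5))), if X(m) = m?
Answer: -64 + 112*sqrt(30)/5 ≈ 58.690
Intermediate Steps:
b = -64 (b = -16*4 = -64)
b - (-56)*sqrt(X(6) + (5/(-5) + 1/(-5))) = -64 - (-56)*sqrt(6 + (5/(-5) + 1/(-5))) = -64 - (-56)*sqrt(6 + (5*(-1/5) + 1*(-1/5))) = -64 - (-56)*sqrt(6 + (-1 - 1/5)) = -64 - (-56)*sqrt(6 - 6/5) = -64 - (-56)*sqrt(24/5) = -64 - (-56)*2*sqrt(30)/5 = -64 - (-112)*sqrt(30)/5 = -64 + 112*sqrt(30)/5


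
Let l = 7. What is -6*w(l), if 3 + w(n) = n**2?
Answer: -276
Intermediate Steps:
w(n) = -3 + n**2
-6*w(l) = -6*(-3 + 7**2) = -6*(-3 + 49) = -6*46 = -276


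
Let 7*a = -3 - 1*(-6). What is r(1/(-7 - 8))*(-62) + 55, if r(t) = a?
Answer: 199/7 ≈ 28.429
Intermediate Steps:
a = 3/7 (a = (-3 - 1*(-6))/7 = (-3 + 6)/7 = (⅐)*3 = 3/7 ≈ 0.42857)
r(t) = 3/7
r(1/(-7 - 8))*(-62) + 55 = (3/7)*(-62) + 55 = -186/7 + 55 = 199/7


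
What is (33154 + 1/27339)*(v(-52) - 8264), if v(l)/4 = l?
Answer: -2559665712568/9113 ≈ -2.8088e+8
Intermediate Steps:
v(l) = 4*l
(33154 + 1/27339)*(v(-52) - 8264) = (33154 + 1/27339)*(4*(-52) - 8264) = (33154 + 1/27339)*(-208 - 8264) = (906397207/27339)*(-8472) = -2559665712568/9113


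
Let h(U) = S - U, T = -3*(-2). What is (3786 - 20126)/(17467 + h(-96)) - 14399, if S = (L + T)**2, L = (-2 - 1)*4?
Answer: -253424341/17599 ≈ -14400.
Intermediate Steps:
T = 6
L = -12 (L = -3*4 = -12)
S = 36 (S = (-12 + 6)**2 = (-6)**2 = 36)
h(U) = 36 - U
(3786 - 20126)/(17467 + h(-96)) - 14399 = (3786 - 20126)/(17467 + (36 - 1*(-96))) - 14399 = -16340/(17467 + (36 + 96)) - 14399 = -16340/(17467 + 132) - 14399 = -16340/17599 - 14399 = -253424341/17599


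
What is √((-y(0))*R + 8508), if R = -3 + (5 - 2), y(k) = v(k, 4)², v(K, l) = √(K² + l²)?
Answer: 2*√2127 ≈ 92.239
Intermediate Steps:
y(k) = 16 + k² (y(k) = (√(k² + 4²))² = (√(k² + 16))² = (√(16 + k²))² = 16 + k²)
R = 0 (R = -3 + 3 = 0)
√((-y(0))*R + 8508) = √(-(16 + 0²)*0 + 8508) = √(-(16 + 0)*0 + 8508) = √(-1*16*0 + 8508) = √(-16*0 + 8508) = √(0 + 8508) = √8508 = 2*√2127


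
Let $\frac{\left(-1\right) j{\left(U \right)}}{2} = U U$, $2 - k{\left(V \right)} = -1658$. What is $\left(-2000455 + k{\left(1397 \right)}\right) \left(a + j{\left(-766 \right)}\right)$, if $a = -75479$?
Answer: $2496476965845$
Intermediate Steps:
$k{\left(V \right)} = 1660$ ($k{\left(V \right)} = 2 - -1658 = 2 + 1658 = 1660$)
$j{\left(U \right)} = - 2 U^{2}$ ($j{\left(U \right)} = - 2 U U = - 2 U^{2}$)
$\left(-2000455 + k{\left(1397 \right)}\right) \left(a + j{\left(-766 \right)}\right) = \left(-2000455 + 1660\right) \left(-75479 - 2 \left(-766\right)^{2}\right) = - 1998795 \left(-75479 - 1173512\right) = \left(-1998795\right) \left(-1248991\right) = 2496476965845$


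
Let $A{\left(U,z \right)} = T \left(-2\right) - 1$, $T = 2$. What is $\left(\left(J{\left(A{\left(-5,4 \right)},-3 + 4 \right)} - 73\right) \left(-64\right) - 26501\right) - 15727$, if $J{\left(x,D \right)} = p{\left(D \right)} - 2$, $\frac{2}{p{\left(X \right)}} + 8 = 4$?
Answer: $-37396$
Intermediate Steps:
$p{\left(X \right)} = - \frac{1}{2}$ ($p{\left(X \right)} = \frac{2}{-8 + 4} = \frac{2}{-4} = 2 \left(- \frac{1}{4}\right) = - \frac{1}{2}$)
$A{\left(U,z \right)} = -5$ ($A{\left(U,z \right)} = 2 \left(-2\right) - 1 = -4 - 1 = -5$)
$J{\left(x,D \right)} = - \frac{5}{2}$ ($J{\left(x,D \right)} = - \frac{1}{2} - 2 = - \frac{5}{2}$)
$\left(\left(J{\left(A{\left(-5,4 \right)},-3 + 4 \right)} - 73\right) \left(-64\right) - 26501\right) - 15727 = \left(\left(- \frac{5}{2} - 73\right) \left(-64\right) - 26501\right) - 15727 = \left(\left(- \frac{151}{2}\right) \left(-64\right) - 26501\right) - 15727 = \left(4832 - 26501\right) - 15727 = -21669 - 15727 = -37396$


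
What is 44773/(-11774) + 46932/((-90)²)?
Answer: 15826339/7947450 ≈ 1.9914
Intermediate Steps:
44773/(-11774) + 46932/((-90)²) = 44773*(-1/11774) + 46932/8100 = -44773/11774 + 46932*(1/8100) = -44773/11774 + 3911/675 = 15826339/7947450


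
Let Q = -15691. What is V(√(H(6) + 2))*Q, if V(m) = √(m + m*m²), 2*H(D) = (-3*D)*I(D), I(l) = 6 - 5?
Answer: -15691*√6*7^(¼)*√(-I) ≈ -44206.0 + 44206.0*I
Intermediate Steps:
I(l) = 1
H(D) = -3*D/2 (H(D) = (-3*D*1)/2 = (-3*D)/2 = -3*D/2)
V(m) = √(m + m³)
V(√(H(6) + 2))*Q = √(√(-3/2*6 + 2) + (√(-3/2*6 + 2))³)*(-15691) = √(√(-9 + 2) + (√(-9 + 2))³)*(-15691) = √(√(-7) + (√(-7))³)*(-15691) = √(I*√7 + (I*√7)³)*(-15691) = √(I*√7 - 7*I*√7)*(-15691) = √(-6*I*√7)*(-15691) = (√6*7^(¼)*√(-I))*(-15691) = -15691*√6*7^(¼)*√(-I)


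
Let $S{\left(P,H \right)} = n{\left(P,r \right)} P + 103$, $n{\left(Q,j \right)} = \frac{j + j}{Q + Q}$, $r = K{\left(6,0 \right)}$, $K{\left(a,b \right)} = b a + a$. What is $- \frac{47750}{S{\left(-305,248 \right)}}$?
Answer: $- \frac{47750}{109} \approx -438.07$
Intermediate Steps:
$K{\left(a,b \right)} = a + a b$ ($K{\left(a,b \right)} = a b + a = a + a b$)
$r = 6$ ($r = 6 \left(1 + 0\right) = 6 \cdot 1 = 6$)
$n{\left(Q,j \right)} = \frac{j}{Q}$ ($n{\left(Q,j \right)} = \frac{2 j}{2 Q} = 2 j \frac{1}{2 Q} = \frac{j}{Q}$)
$S{\left(P,H \right)} = 109$ ($S{\left(P,H \right)} = \frac{6}{P} P + 103 = 6 + 103 = 109$)
$- \frac{47750}{S{\left(-305,248 \right)}} = - \frac{47750}{109}$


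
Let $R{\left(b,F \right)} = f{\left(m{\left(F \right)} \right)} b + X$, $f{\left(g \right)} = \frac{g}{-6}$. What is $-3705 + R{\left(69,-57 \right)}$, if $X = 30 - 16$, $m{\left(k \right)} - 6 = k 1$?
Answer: $- \frac{6209}{2} \approx -3104.5$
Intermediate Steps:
$m{\left(k \right)} = 6 + k$ ($m{\left(k \right)} = 6 + k 1 = 6 + k$)
$X = 14$
$f{\left(g \right)} = - \frac{g}{6}$ ($f{\left(g \right)} = g \left(- \frac{1}{6}\right) = - \frac{g}{6}$)
$R{\left(b,F \right)} = 14 + b \left(-1 - \frac{F}{6}\right)$ ($R{\left(b,F \right)} = - \frac{6 + F}{6} b + 14 = \left(-1 - \frac{F}{6}\right) b + 14 = b \left(-1 - \frac{F}{6}\right) + 14 = 14 + b \left(-1 - \frac{F}{6}\right)$)
$-3705 + R{\left(69,-57 \right)} = -3705 - \left(55 - \frac{1311}{2}\right) = -3705 + \left(14 - 69 + \frac{1311}{2}\right) = -3705 + \frac{1201}{2} = - \frac{6209}{2}$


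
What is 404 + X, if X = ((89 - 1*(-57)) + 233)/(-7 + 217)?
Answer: 85219/210 ≈ 405.80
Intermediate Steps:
X = 379/210 (X = ((89 + 57) + 233)/210 = (146 + 233)*(1/210) = 379*(1/210) = 379/210 ≈ 1.8048)
404 + X = 404 + 379/210 = 85219/210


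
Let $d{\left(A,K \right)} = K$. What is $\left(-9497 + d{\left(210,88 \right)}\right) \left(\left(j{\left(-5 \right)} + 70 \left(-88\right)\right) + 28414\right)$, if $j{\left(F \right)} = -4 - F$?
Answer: $-209397295$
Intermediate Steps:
$\left(-9497 + d{\left(210,88 \right)}\right) \left(\left(j{\left(-5 \right)} + 70 \left(-88\right)\right) + 28414\right) = \left(-9497 + 88\right) \left(\left(\left(-4 - -5\right) + 70 \left(-88\right)\right) + 28414\right) = - 9409 \left(\left(\left(-4 + 5\right) - 6160\right) + 28414\right) = - 9409 \left(\left(1 - 6160\right) + 28414\right) = - 9409 \left(-6159 + 28414\right) = \left(-9409\right) 22255 = -209397295$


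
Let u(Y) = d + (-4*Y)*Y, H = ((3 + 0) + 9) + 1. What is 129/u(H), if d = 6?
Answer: -129/670 ≈ -0.19254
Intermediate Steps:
H = 13 (H = (3 + 9) + 1 = 12 + 1 = 13)
u(Y) = 6 - 4*Y² (u(Y) = 6 + (-4*Y)*Y = 6 - 4*Y²)
129/u(H) = 129/(6 - 4*13²) = 129/(6 - 4*169) = 129/(6 - 676) = 129/(-670) = 129*(-1/670) = -129/670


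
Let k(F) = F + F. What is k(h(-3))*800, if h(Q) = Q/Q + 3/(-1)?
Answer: -3200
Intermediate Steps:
h(Q) = -2 (h(Q) = 1 + 3*(-1) = 1 - 3 = -2)
k(F) = 2*F
k(h(-3))*800 = (2*(-2))*800 = -4*800 = -3200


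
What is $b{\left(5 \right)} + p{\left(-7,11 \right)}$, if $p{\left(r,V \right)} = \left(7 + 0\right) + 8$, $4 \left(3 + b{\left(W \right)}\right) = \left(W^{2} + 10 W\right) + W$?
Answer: $32$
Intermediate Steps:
$b{\left(W \right)} = -3 + \frac{W^{2}}{4} + \frac{11 W}{4}$ ($b{\left(W \right)} = -3 + \frac{\left(W^{2} + 10 W\right) + W}{4} = -3 + \frac{W^{2} + 11 W}{4} = -3 + \left(\frac{W^{2}}{4} + \frac{11 W}{4}\right) = -3 + \frac{W^{2}}{4} + \frac{11 W}{4}$)
$p{\left(r,V \right)} = 15$ ($p{\left(r,V \right)} = 7 + 8 = 15$)
$b{\left(5 \right)} + p{\left(-7,11 \right)} = \left(-3 + \frac{5^{2}}{4} + \frac{11}{4} \cdot 5\right) + 15 = \left(-3 + \frac{1}{4} \cdot 25 + \frac{55}{4}\right) + 15 = \left(-3 + \frac{25}{4} + \frac{55}{4}\right) + 15 = 17 + 15 = 32$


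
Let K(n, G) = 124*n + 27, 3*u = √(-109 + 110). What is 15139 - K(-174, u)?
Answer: 36688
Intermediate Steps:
u = ⅓ (u = √(-109 + 110)/3 = √1/3 = (⅓)*1 = ⅓ ≈ 0.33333)
K(n, G) = 27 + 124*n
15139 - K(-174, u) = 15139 - (27 + 124*(-174)) = 15139 - (27 - 21576) = 15139 - 1*(-21549) = 15139 + 21549 = 36688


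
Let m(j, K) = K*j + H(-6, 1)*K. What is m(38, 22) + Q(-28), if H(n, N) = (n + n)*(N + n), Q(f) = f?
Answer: 2128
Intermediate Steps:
H(n, N) = 2*n*(N + n) (H(n, N) = (2*n)*(N + n) = 2*n*(N + n))
m(j, K) = 60*K + K*j (m(j, K) = K*j + (2*(-6)*(1 - 6))*K = K*j + (2*(-6)*(-5))*K = K*j + 60*K = 60*K + K*j)
m(38, 22) + Q(-28) = 22*(60 + 38) - 28 = 22*98 - 28 = 2156 - 28 = 2128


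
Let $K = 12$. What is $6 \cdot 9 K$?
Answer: $648$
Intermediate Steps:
$6 \cdot 9 K = 6 \cdot 9 \cdot 12 = 54 \cdot 12 = 648$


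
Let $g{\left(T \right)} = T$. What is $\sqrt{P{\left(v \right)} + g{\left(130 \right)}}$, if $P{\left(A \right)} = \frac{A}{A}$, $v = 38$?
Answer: $\sqrt{131} \approx 11.446$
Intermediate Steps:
$P{\left(A \right)} = 1$
$\sqrt{P{\left(v \right)} + g{\left(130 \right)}} = \sqrt{1 + 130} = \sqrt{131}$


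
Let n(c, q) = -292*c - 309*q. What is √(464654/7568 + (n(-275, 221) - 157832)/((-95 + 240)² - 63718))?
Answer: 5*√1879462557643902/26925052 ≈ 8.0506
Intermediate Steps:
n(c, q) = -309*q - 292*c
√(464654/7568 + (n(-275, 221) - 157832)/((-95 + 240)² - 63718)) = √(464654/7568 + ((-309*221 - 292*(-275)) - 157832)/((-95 + 240)² - 63718)) = √(464654*(1/7568) + ((-68289 + 80300) - 157832)/(145² - 63718)) = √(232327/3784 + (12011 - 157832)/(21025 - 63718)) = √(232327/3784 - 145821/(-42693)) = √(232327/3784 - 145821*(-1/42693)) = √(232327/3784 + 48607/14231) = √(3490174425/53850104) = 5*√1879462557643902/26925052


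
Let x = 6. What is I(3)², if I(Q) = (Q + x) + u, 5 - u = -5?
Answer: 361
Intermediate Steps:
u = 10 (u = 5 - 1*(-5) = 5 + 5 = 10)
I(Q) = 16 + Q (I(Q) = (Q + 6) + 10 = (6 + Q) + 10 = 16 + Q)
I(3)² = (16 + 3)² = 19² = 361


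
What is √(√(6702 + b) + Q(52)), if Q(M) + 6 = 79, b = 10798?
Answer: √(73 + 50*√7) ≈ 14.328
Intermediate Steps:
Q(M) = 73 (Q(M) = -6 + 79 = 73)
√(√(6702 + b) + Q(52)) = √(√(6702 + 10798) + 73) = √(√17500 + 73) = √(50*√7 + 73) = √(73 + 50*√7)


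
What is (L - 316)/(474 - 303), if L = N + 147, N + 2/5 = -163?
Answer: -554/285 ≈ -1.9439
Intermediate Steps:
N = -817/5 (N = -⅖ - 163 = -817/5 ≈ -163.40)
L = -82/5 (L = -817/5 + 147 = -82/5 ≈ -16.400)
(L - 316)/(474 - 303) = (-82/5 - 316)/(474 - 303) = -1662/5/171 = -1662/5*1/171 = -554/285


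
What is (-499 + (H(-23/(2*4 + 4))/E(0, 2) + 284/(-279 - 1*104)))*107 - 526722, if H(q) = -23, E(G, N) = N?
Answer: -445371429/766 ≈ -5.8143e+5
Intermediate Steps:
(-499 + (H(-23/(2*4 + 4))/E(0, 2) + 284/(-279 - 1*104)))*107 - 526722 = (-499 + (-23/2 + 284/(-279 - 1*104)))*107 - 526722 = (-499 + (-23*½ + 284/(-279 - 104)))*107 - 526722 = (-499 + (-23/2 + 284/(-383)))*107 - 526722 = (-499 + (-23/2 + 284*(-1/383)))*107 - 526722 = (-499 + (-23/2 - 284/383))*107 - 526722 = (-499 - 9377/766)*107 - 526722 = -391611/766*107 - 526722 = -41902377/766 - 526722 = -445371429/766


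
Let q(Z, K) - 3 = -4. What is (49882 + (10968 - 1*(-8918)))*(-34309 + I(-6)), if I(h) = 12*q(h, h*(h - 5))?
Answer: -2394507528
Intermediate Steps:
q(Z, K) = -1 (q(Z, K) = 3 - 4 = -1)
I(h) = -12 (I(h) = 12*(-1) = -12)
(49882 + (10968 - 1*(-8918)))*(-34309 + I(-6)) = (49882 + (10968 - 1*(-8918)))*(-34309 - 12) = (49882 + (10968 + 8918))*(-34321) = (49882 + 19886)*(-34321) = 69768*(-34321) = -2394507528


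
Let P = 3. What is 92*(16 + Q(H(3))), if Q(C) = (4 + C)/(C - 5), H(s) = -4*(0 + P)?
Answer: 25760/17 ≈ 1515.3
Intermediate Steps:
H(s) = -12 (H(s) = -4*(0 + 3) = -4*3 = -12)
Q(C) = (4 + C)/(-5 + C)
92*(16 + Q(H(3))) = 92*(16 + (4 - 12)/(-5 - 12)) = 92*(16 - 8/(-17)) = 92*(16 - 1/17*(-8)) = 92*(16 + 8/17) = 92*(280/17) = 25760/17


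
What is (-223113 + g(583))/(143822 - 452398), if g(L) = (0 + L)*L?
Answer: -14597/38572 ≈ -0.37844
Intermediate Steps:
g(L) = L² (g(L) = L*L = L²)
(-223113 + g(583))/(143822 - 452398) = (-223113 + 583²)/(143822 - 452398) = (-223113 + 339889)/(-308576) = 116776*(-1/308576) = -14597/38572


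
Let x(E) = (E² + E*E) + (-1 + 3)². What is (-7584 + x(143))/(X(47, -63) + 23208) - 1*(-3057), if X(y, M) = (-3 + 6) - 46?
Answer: 70848723/23165 ≈ 3058.4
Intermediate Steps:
X(y, M) = -43 (X(y, M) = 3 - 46 = -43)
x(E) = 4 + 2*E² (x(E) = (E² + E²) + 2² = 2*E² + 4 = 4 + 2*E²)
(-7584 + x(143))/(X(47, -63) + 23208) - 1*(-3057) = (-7584 + (4 + 2*143²))/(-43 + 23208) - 1*(-3057) = (-7584 + (4 + 2*20449))/23165 + 3057 = (-7584 + (4 + 40898))*(1/23165) + 3057 = (-7584 + 40902)*(1/23165) + 3057 = 33318*(1/23165) + 3057 = 33318/23165 + 3057 = 70848723/23165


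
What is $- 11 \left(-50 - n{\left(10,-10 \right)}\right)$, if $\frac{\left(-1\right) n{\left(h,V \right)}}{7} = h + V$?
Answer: $550$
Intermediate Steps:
$n{\left(h,V \right)} = - 7 V - 7 h$ ($n{\left(h,V \right)} = - 7 \left(h + V\right) = - 7 \left(V + h\right) = - 7 V - 7 h$)
$- 11 \left(-50 - n{\left(10,-10 \right)}\right) = - 11 \left(-50 - \left(\left(-7\right) \left(-10\right) - 70\right)\right) = - 11 \left(-50 - \left(70 - 70\right)\right) = - 11 \left(-50 - 0\right) = - 11 \left(-50 + 0\right) = \left(-11\right) \left(-50\right) = 550$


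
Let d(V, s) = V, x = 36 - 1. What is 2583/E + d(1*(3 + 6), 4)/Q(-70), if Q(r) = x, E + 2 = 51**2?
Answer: 113796/90965 ≈ 1.2510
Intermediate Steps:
x = 35
E = 2599 (E = -2 + 51**2 = -2 + 2601 = 2599)
Q(r) = 35
2583/E + d(1*(3 + 6), 4)/Q(-70) = 2583/2599 + (1*(3 + 6))/35 = 2583*(1/2599) + (1*9)*(1/35) = 2583/2599 + 9*(1/35) = 2583/2599 + 9/35 = 113796/90965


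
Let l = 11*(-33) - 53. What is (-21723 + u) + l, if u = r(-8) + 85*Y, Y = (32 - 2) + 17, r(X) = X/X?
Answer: -18143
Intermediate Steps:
r(X) = 1
l = -416 (l = -363 - 53 = -416)
Y = 47 (Y = 30 + 17 = 47)
u = 3996 (u = 1 + 85*47 = 1 + 3995 = 3996)
(-21723 + u) + l = (-21723 + 3996) - 416 = -17727 - 416 = -18143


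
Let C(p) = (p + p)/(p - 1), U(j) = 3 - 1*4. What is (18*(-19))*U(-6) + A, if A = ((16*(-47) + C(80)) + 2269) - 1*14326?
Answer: -984733/79 ≈ -12465.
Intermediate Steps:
U(j) = -1 (U(j) = 3 - 4 = -1)
C(p) = 2*p/(-1 + p) (C(p) = (2*p)/(-1 + p) = 2*p/(-1 + p))
A = -1011751/79 (A = ((16*(-47) + 2*80/(-1 + 80)) + 2269) - 1*14326 = ((-752 + 2*80/79) + 2269) - 14326 = ((-752 + 2*80*(1/79)) + 2269) - 14326 = ((-752 + 160/79) + 2269) - 14326 = (-59248/79 + 2269) - 14326 = 120003/79 - 14326 = -1011751/79 ≈ -12807.)
(18*(-19))*U(-6) + A = (18*(-19))*(-1) - 1011751/79 = -342*(-1) - 1011751/79 = 342 - 1011751/79 = -984733/79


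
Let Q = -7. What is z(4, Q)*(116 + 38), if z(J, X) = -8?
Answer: -1232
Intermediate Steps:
z(4, Q)*(116 + 38) = -8*(116 + 38) = -8*154 = -1232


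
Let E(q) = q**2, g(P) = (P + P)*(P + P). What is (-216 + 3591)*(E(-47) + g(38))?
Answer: 26949375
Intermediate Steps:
g(P) = 4*P**2 (g(P) = (2*P)*(2*P) = 4*P**2)
(-216 + 3591)*(E(-47) + g(38)) = (-216 + 3591)*((-47)**2 + 4*38**2) = 3375*(2209 + 4*1444) = 3375*(2209 + 5776) = 3375*7985 = 26949375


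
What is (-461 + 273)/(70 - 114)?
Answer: 47/11 ≈ 4.2727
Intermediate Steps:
(-461 + 273)/(70 - 114) = -188/(-44) = -188*(-1/44) = 47/11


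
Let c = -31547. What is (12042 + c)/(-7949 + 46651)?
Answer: -19505/38702 ≈ -0.50398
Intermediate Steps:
(12042 + c)/(-7949 + 46651) = (12042 - 31547)/(-7949 + 46651) = -19505/38702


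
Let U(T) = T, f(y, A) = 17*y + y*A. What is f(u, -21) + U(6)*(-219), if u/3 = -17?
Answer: -1110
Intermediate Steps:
u = -51 (u = 3*(-17) = -51)
f(y, A) = 17*y + A*y
f(u, -21) + U(6)*(-219) = -51*(17 - 21) + 6*(-219) = -51*(-4) - 1314 = 204 - 1314 = -1110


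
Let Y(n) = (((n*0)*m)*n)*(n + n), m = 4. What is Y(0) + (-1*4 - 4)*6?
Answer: -48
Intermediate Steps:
Y(n) = 0 (Y(n) = (((n*0)*4)*n)*(n + n) = ((0*4)*n)*(2*n) = (0*n)*(2*n) = 0*(2*n) = 0)
Y(0) + (-1*4 - 4)*6 = 0 + (-1*4 - 4)*6 = 0 + (-4 - 4)*6 = 0 - 8*6 = 0 - 48 = -48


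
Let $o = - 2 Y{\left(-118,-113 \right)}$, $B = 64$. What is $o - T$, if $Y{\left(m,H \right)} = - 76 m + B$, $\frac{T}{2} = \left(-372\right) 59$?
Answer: $25832$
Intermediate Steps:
$T = -43896$ ($T = 2 \left(\left(-372\right) 59\right) = 2 \left(-21948\right) = -43896$)
$Y{\left(m,H \right)} = 64 - 76 m$ ($Y{\left(m,H \right)} = - 76 m + 64 = 64 - 76 m$)
$o = -18064$ ($o = - 2 \left(64 - -8968\right) = - 2 \left(64 + 8968\right) = \left(-2\right) 9032 = -18064$)
$o - T = -18064 - -43896 = -18064 + 43896 = 25832$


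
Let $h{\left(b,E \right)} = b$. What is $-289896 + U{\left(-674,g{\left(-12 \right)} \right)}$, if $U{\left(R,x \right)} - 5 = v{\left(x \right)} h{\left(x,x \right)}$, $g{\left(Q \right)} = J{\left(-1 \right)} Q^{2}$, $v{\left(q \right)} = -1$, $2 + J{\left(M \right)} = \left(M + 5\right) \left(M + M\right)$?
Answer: $-288451$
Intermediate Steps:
$J{\left(M \right)} = -2 + 2 M \left(5 + M\right)$ ($J{\left(M \right)} = -2 + \left(M + 5\right) \left(M + M\right) = -2 + \left(5 + M\right) 2 M = -2 + 2 M \left(5 + M\right)$)
$g{\left(Q \right)} = - 10 Q^{2}$ ($g{\left(Q \right)} = \left(-2 + 2 \left(-1\right)^{2} + 10 \left(-1\right)\right) Q^{2} = \left(-2 + 2 \cdot 1 - 10\right) Q^{2} = \left(-2 + 2 - 10\right) Q^{2} = - 10 Q^{2}$)
$U{\left(R,x \right)} = 5 - x$
$-289896 + U{\left(-674,g{\left(-12 \right)} \right)} = -289896 - \left(-5 - 10 \left(-12\right)^{2}\right) = -289896 - \left(-5 - 1440\right) = -289896 + \left(5 - -1440\right) = -289896 + \left(5 + 1440\right) = -289896 + 1445 = -288451$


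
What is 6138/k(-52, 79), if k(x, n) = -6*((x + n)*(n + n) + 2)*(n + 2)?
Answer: -31/10476 ≈ -0.0029591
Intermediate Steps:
k(x, n) = -6*(2 + n)*(2 + 2*n*(n + x)) (k(x, n) = -6*((n + x)*(2*n) + 2)*(2 + n) = -6*(2*n*(n + x) + 2)*(2 + n) = -6*(2 + 2*n*(n + x))*(2 + n) = -6*(2 + n)*(2 + 2*n*(n + x)))
6138/k(-52, 79) = 6138/(-24 - 24*79² - 12*79 - 12*79³ - 24*79*(-52) - 12*(-52)*79²) = 6138/(-24 - 24*6241 - 948 - 12*493039 + 98592 - 12*(-52)*6241) = 6138/(-24 - 149784 - 948 - 5916468 + 98592 + 3894384) = 6138/(-2074248) = 6138*(-1/2074248) = -31/10476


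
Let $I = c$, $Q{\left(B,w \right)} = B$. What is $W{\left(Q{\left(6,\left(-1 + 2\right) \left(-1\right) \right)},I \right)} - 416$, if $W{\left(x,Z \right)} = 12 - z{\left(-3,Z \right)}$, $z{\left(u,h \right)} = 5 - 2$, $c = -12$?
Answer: $-407$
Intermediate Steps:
$z{\left(u,h \right)} = 3$ ($z{\left(u,h \right)} = 5 - 2 = 3$)
$I = -12$
$W{\left(x,Z \right)} = 9$ ($W{\left(x,Z \right)} = 12 - 3 = 9$)
$W{\left(Q{\left(6,\left(-1 + 2\right) \left(-1\right) \right)},I \right)} - 416 = 9 - 416 = -407$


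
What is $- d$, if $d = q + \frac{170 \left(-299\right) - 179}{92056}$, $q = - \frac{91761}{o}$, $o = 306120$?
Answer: $\frac{250646101}{293543570} \approx 0.85386$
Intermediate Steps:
$q = - \frac{30587}{102040}$ ($q = - \frac{91761}{306120} = \left(-91761\right) \frac{1}{306120} = - \frac{30587}{102040} \approx -0.29976$)
$d = - \frac{250646101}{293543570}$ ($d = - \frac{30587}{102040} + \frac{170 \left(-299\right) - 179}{92056} = - \frac{30587}{102040} + \left(-50830 - 179\right) \frac{1}{92056} = - \frac{30587}{102040} - \frac{51009}{92056} = - \frac{250646101}{293543570} \approx -0.85386$)
$- d = \left(-1\right) \left(- \frac{250646101}{293543570}\right) = \frac{250646101}{293543570}$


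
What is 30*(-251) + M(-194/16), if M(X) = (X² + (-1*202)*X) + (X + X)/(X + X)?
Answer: -315695/64 ≈ -4932.7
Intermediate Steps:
M(X) = 1 + X² - 202*X (M(X) = (X² - 202*X) + (2*X)/((2*X)) = (X² - 202*X) + (2*X)*(1/(2*X)) = (X² - 202*X) + 1 = 1 + X² - 202*X)
30*(-251) + M(-194/16) = 30*(-251) + (1 + (-194/16)² - (-39188)/16) = -7530 + (1 + (-194*1/16)² - (-39188)/16) = -7530 + (1 + (-97/8)² - 202*(-97/8)) = -7530 + (1 + 9409/64 + 9797/4) = -7530 + 166225/64 = -315695/64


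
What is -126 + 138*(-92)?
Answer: -12822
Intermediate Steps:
-126 + 138*(-92) = -126 - 12696 = -12822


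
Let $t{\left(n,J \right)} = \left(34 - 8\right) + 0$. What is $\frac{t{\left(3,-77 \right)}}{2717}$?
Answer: $\frac{2}{209} \approx 0.0095694$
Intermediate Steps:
$t{\left(n,J \right)} = 26$ ($t{\left(n,J \right)} = 26 + 0 = 26$)
$\frac{t{\left(3,-77 \right)}}{2717} = \frac{26}{2717} = 26 \cdot \frac{1}{2717} = \frac{2}{209}$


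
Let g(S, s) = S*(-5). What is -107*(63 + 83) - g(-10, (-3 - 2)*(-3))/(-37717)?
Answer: -589214924/37717 ≈ -15622.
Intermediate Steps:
g(S, s) = -5*S
-107*(63 + 83) - g(-10, (-3 - 2)*(-3))/(-37717) = -107*(63 + 83) - (-5*(-10))/(-37717) = -107*146 - 50*(-1)/37717 = -15622 - 1*(-50/37717) = -15622 + 50/37717 = -589214924/37717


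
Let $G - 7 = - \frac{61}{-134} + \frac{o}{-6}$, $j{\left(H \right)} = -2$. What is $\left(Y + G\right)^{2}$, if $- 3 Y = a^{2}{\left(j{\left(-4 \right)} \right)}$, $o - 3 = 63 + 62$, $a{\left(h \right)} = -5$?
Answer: $\frac{79727041}{161604} \approx 493.35$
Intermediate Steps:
$o = 128$ ($o = 3 + \left(63 + 62\right) = 3 + 125 = 128$)
$Y = - \frac{25}{3}$ ($Y = - \frac{\left(-5\right)^{2}}{3} = \left(- \frac{1}{3}\right) 25 = - \frac{25}{3} \approx -8.3333$)
$G = - \frac{5579}{402}$ ($G = 7 + \left(- \frac{61}{-134} + \frac{128}{-6}\right) = 7 + \left(\left(-61\right) \left(- \frac{1}{134}\right) + 128 \left(- \frac{1}{6}\right)\right) = 7 + \left(\frac{61}{134} - \frac{64}{3}\right) = 7 - \frac{8393}{402} = - \frac{5579}{402} \approx -13.878$)
$\left(Y + G\right)^{2} = \left(- \frac{25}{3} - \frac{5579}{402}\right)^{2} = \left(- \frac{8929}{402}\right)^{2} = \frac{79727041}{161604}$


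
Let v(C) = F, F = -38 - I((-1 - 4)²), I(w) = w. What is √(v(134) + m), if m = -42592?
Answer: I*√42655 ≈ 206.53*I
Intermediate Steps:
F = -63 (F = -38 - (-1 - 4)² = -38 - 1*(-5)² = -38 - 1*25 = -38 - 25 = -63)
v(C) = -63
√(v(134) + m) = √(-63 - 42592) = √(-42655) = I*√42655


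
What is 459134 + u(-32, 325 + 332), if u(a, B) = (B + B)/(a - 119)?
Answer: 69327920/151 ≈ 4.5913e+5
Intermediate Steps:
u(a, B) = 2*B/(-119 + a) (u(a, B) = (2*B)/(-119 + a) = 2*B/(-119 + a))
459134 + u(-32, 325 + 332) = 459134 + 2*(325 + 332)/(-119 - 32) = 459134 + 2*657/(-151) = 459134 + 2*657*(-1/151) = 459134 - 1314/151 = 69327920/151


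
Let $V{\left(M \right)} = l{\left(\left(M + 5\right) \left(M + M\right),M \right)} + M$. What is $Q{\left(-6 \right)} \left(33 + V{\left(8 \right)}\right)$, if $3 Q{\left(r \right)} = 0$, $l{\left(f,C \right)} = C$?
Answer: $0$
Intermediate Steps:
$Q{\left(r \right)} = 0$ ($Q{\left(r \right)} = \frac{1}{3} \cdot 0 = 0$)
$V{\left(M \right)} = 2 M$ ($V{\left(M \right)} = M + M = 2 M$)
$Q{\left(-6 \right)} \left(33 + V{\left(8 \right)}\right) = 0 \left(33 + 2 \cdot 8\right) = 0 \left(33 + 16\right) = 0 \cdot 49 = 0$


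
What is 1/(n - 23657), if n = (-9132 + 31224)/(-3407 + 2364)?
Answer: -149/3528049 ≈ -4.2233e-5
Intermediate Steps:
n = -3156/149 (n = 22092/(-1043) = 22092*(-1/1043) = -3156/149 ≈ -21.181)
1/(n - 23657) = 1/(-3156/149 - 23657) = 1/(-3528049/149) = -149/3528049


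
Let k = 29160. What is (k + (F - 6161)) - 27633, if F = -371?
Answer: -5005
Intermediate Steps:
(k + (F - 6161)) - 27633 = (29160 + (-371 - 6161)) - 27633 = (29160 - 6532) - 27633 = 22628 - 27633 = -5005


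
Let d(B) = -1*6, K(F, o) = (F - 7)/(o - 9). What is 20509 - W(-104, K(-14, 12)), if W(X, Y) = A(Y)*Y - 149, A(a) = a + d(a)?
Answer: 20567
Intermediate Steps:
K(F, o) = (-7 + F)/(-9 + o)
d(B) = -6
A(a) = -6 + a (A(a) = a - 6 = -6 + a)
W(X, Y) = -149 + Y*(-6 + Y) (W(X, Y) = (-6 + Y)*Y - 149 = Y*(-6 + Y) - 149 = -149 + Y*(-6 + Y))
20509 - W(-104, K(-14, 12)) = 20509 - (-149 + ((-7 - 14)/(-9 + 12))*(-6 + (-7 - 14)/(-9 + 12))) = 20509 - (-149 + (-21/3)*(-6 - 21/3)) = 20509 - (-149 + ((1/3)*(-21))*(-6 + (1/3)*(-21))) = 20509 - (-149 - 7*(-6 - 7)) = 20509 - (-149 - 7*(-13)) = 20509 - (-149 + 91) = 20509 - 1*(-58) = 20509 + 58 = 20567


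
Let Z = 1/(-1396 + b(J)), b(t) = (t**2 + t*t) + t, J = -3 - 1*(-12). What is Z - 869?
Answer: -1064526/1225 ≈ -869.00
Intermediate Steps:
J = 9 (J = -3 + 12 = 9)
b(t) = t + 2*t**2 (b(t) = (t**2 + t**2) + t = 2*t**2 + t = t + 2*t**2)
Z = -1/1225 (Z = 1/(-1396 + 9*(1 + 2*9)) = 1/(-1396 + 9*(1 + 18)) = 1/(-1396 + 9*19) = 1/(-1396 + 171) = 1/(-1225) = -1/1225 ≈ -0.00081633)
Z - 869 = -1/1225 - 869 = -1064526/1225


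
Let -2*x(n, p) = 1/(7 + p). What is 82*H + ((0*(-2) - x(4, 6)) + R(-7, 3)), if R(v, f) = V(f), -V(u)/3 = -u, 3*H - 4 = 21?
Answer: 54005/78 ≈ 692.37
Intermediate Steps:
H = 25/3 (H = 4/3 + (⅓)*21 = 4/3 + 7 = 25/3 ≈ 8.3333)
V(u) = 3*u (V(u) = -(-3)*u = 3*u)
x(n, p) = -1/(2*(7 + p))
R(v, f) = 3*f
82*H + ((0*(-2) - x(4, 6)) + R(-7, 3)) = 82*(25/3) + ((0*(-2) - (-1)/(14 + 2*6)) + 3*3) = 2050/3 + ((0 - (-1)/(14 + 12)) + 9) = 2050/3 + ((0 - (-1)/26) + 9) = 2050/3 + ((0 - 1*(-1/26)) + 9) = 2050/3 + ((0 + 1/26) + 9) = 2050/3 + (1/26 + 9) = 2050/3 + 235/26 = 54005/78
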